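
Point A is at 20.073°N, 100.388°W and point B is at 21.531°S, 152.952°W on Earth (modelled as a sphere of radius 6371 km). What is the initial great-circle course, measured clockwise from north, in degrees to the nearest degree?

Δλ = -52.564° = -0.9174 rad.
y = sin Δλ · cos φ₂ = (-0.7940)(0.9302) = -0.7386
x = cos φ₁ sin φ₂ − sin φ₁ cos φ₂ cos Δλ = (0.9393)(-0.3670) − (0.3432)(0.9302)(0.6079) = -0.5388
θ = atan2(y, x) = -126.11°; adding 360° gives 234°.

234°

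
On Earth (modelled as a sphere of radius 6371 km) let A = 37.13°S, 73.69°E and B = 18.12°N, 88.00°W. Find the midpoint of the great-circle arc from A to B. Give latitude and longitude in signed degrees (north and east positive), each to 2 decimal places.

-42.75°, -35.69°

The central angle between A and B is δ = 2.7071 rad.
With f = 0.5, the slerp weights are sin((1−f)δ)/sin δ = 2.3199 and sin(fδ)/sin δ = 2.3199.
Weighted sum of the unit vectors: (2.3199)·(0.2239,0.7652,-0.6036) + (2.3199)·(0.0332,-0.9498,0.3110) = (0.5964, -0.4284, -0.6788).
Converting back: φ = atan2(z, √(x²+y²)) = -42.75°, λ = atan2(y, x) = -35.69°.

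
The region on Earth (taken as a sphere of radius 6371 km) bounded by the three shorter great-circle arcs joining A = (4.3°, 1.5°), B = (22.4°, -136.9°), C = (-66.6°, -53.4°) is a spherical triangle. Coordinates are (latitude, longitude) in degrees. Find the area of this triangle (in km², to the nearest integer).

106374842 km²

Side lengths (central angles): a = 1.8841, b = 1.4112, c = 2.2928 rad; semiperimeter s = 2.7940.
By l'Huilier's theorem, tan(E/4) = √[tan(s/2) tan((s−a)/2) tan((s−b)/2) tan((s−c)/2)], giving spherical excess E = 2.6207 rad.
Area = E·R² = 2.6207 × (6371)² ≈ 106374842 km².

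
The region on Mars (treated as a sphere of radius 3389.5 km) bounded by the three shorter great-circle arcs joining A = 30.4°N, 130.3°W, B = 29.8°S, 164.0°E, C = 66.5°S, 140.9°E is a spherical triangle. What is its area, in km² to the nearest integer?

6294064 km²

Side lengths (central angles): a = 0.6856, b = 2.0453, c = 1.5142 rad; semiperimeter s = 2.1226.
By l'Huilier's theorem, tan(E/4) = √[tan(s/2) tan((s−a)/2) tan((s−b)/2) tan((s−c)/2)], giving spherical excess E = 0.5478 rad.
Area = E·R² = 0.5478 × (3389.5)² ≈ 6294064 km².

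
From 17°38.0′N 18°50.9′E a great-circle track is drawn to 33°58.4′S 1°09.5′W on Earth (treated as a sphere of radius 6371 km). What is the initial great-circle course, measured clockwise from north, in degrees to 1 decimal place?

Δλ = -20.007° = -0.3492 rad.
y = sin Δλ · cos φ₂ = (-0.3421)(0.8293) = -0.2837
x = cos φ₁ sin φ₂ − sin φ₁ cos φ₂ cos Δλ = (0.9530)(-0.5588) − (0.3029)(0.8293)(0.9397) = -0.7686
θ = atan2(y, x) = -159.74°; adding 360° gives 200.3°.

200.3°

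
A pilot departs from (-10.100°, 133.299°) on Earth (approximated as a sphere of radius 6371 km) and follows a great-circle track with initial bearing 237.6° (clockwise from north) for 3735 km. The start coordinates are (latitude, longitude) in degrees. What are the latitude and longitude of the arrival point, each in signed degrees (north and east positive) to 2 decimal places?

Angular distance δ = d/R = 3735/6371 = 0.58625 rad; initial bearing θ = 4.1469 rad.
sin φ₂ = sin φ₁ cos δ + cos φ₁ sin δ cos θ = (-0.1754)(0.8330) + (0.9845)(0.5532)(-0.5358) = -0.4379, so φ₂ = -25.97°.
Δλ = atan2(sin θ sin δ cos φ₁, cos δ − sin φ₁ sin φ₂) = atan2(-0.4599, 0.7562) = -31.305°.
λ₂ = 133.299° − 31.305° = 101.99°.

-25.97°, 101.99°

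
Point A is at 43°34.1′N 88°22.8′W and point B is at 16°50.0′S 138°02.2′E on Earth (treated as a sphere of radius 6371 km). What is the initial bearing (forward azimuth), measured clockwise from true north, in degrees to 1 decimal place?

With φ₁ = 0.7604, φ₂ = -0.2938, Δλ = -2.3315 rad, the forward-azimuth formula gives
θ = atan2( sin Δλ cos φ₂ , cos φ₁ sin φ₂ − sin φ₁ cos φ₂ cos Δλ ) = atan2(-0.6933, 0.2450) = -70.54°.
Adding 360° brings this into [0°, 360°): 289.5°.

289.5°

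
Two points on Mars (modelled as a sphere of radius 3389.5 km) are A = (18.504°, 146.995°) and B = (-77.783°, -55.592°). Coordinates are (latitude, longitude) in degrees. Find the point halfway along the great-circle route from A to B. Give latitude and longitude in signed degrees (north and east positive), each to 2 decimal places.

-41.07°, 153.16°

The central angle between A and B is δ = 2.0892 rad.
With f = 0.5, the slerp weights are sin((1−f)δ)/sin δ = 0.9955 and sin(fδ)/sin δ = 0.9955.
Weighted sum of the unit vectors: (0.9955)·(-0.7953,0.5166,0.3174) + (0.9955)·(0.1196,-0.1746,-0.9774) = (-0.6726, 0.3404, -0.6570).
Converting back: φ = atan2(z, √(x²+y²)) = -41.07°, λ = atan2(y, x) = 153.16°.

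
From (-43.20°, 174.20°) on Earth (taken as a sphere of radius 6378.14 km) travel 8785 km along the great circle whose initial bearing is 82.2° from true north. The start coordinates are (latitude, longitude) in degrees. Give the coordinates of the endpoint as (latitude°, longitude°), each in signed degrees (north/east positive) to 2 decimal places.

-1.98°, -109.18°

Angular distance δ = d/R = 8785/6378.14 = 1.37736 rad; initial bearing θ = 1.4347 rad.
sin φ₂ = sin φ₁ cos δ + cos φ₁ sin δ cos θ = (-0.6845)(0.1922) + (0.7290)(0.9813)(0.1357) = -0.0345, so φ₂ = -1.98°.
Δλ = atan2(sin θ sin δ cos φ₁, cos δ − sin φ₁ sin φ₂) = atan2(0.7088, 0.1686) = 76.618°.
λ₂ = 174.200° + 76.618° = 250.82° → -109.18° after wrapping to (−180°, 180°].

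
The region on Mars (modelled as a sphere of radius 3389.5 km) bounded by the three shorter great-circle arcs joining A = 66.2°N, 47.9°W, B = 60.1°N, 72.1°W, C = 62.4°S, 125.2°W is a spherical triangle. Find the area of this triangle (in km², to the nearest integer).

Side lengths (central angles): a = 2.2518, b = 2.4492, c = 0.2165 rad; semiperimeter s = 2.4588.
By l'Huilier's theorem, tan(E/4) = √[tan(s/2) tan((s−a)/2) tan((s−b)/2) tan((s−c)/2)], giving spherical excess E = 0.2147 rad.
Area = E·R² = 0.2147 × (3389.5)² ≈ 2466304 km².

2466304 km²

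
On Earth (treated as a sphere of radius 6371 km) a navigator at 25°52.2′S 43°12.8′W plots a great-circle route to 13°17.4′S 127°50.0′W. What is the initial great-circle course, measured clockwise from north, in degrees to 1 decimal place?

With φ₁ = -0.4515, φ₂ = -0.2320, Δλ = -1.4769 rad, the forward-azimuth formula gives
θ = atan2( sin Δλ cos φ₂ , cos φ₁ sin φ₂ − sin φ₁ cos φ₂ cos Δλ ) = atan2(-0.9689, -0.1670) = -99.78°.
Adding 360° brings this into [0°, 360°): 260.2°.

260.2°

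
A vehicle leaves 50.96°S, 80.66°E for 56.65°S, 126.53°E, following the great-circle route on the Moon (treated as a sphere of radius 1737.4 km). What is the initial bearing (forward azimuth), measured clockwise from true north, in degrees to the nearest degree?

120°

Δλ = 45.870° = 0.8006 rad.
y = sin Δλ · cos φ₂ = (0.7178)(0.5498) = 0.3946
x = cos φ₁ sin φ₂ − sin φ₁ cos φ₂ cos Δλ = (0.6299)(-0.8353) − (-0.7767)(0.5498)(0.6963) = -0.2288
θ = atan2(y, x) = 120.11°, so the bearing is 120°.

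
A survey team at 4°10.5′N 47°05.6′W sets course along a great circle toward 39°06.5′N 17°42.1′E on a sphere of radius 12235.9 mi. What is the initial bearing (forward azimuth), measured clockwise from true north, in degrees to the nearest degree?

Δλ = 64.795° = 1.1309 rad.
y = sin Δλ · cos φ₂ = (0.9048)(0.7760) = 0.7021
x = cos φ₁ sin φ₂ − sin φ₁ cos φ₂ cos Δλ = (0.9973)(0.6308) − (0.0728)(0.7760)(0.4259) = 0.6051
θ = atan2(y, x) = 49.24°, so the bearing is 49°.

49°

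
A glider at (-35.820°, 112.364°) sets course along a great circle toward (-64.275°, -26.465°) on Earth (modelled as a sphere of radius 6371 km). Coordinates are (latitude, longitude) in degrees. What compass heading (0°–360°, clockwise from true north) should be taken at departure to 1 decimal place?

197.2°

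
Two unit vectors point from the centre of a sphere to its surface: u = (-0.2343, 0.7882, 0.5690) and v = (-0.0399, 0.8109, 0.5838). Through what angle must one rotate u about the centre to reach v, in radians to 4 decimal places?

u·v = 0.9807; |u| = 1.0000, |v| = 1.0000.
cos θ = (u·v)/(|u||v|) = 0.9807, so θ = 0.1966 rad.

0.1966 rad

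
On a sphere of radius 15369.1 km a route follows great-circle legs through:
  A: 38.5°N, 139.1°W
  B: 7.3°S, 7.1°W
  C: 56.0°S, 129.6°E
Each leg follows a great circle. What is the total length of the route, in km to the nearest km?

62801 km

Leg A→B: central angle 2.2125 rad, distance 34003.4 km.
Leg B→C: central angle 1.8737 rad, distance 28797.6 km.
Total: 34003.4 + 28797.6 ≈ 62801 km.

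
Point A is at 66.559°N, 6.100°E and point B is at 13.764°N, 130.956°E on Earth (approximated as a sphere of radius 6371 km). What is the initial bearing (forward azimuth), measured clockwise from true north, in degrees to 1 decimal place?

With φ₁ = 1.1617, φ₂ = 0.2402, Δλ = 2.1791 rad, the forward-azimuth formula gives
θ = atan2( sin Δλ cos φ₂ , cos φ₁ sin φ₂ − sin φ₁ cos φ₂ cos Δλ ) = atan2(0.7970, 0.6039) = 52.85°.
So the initial bearing is 52.8°.

52.8°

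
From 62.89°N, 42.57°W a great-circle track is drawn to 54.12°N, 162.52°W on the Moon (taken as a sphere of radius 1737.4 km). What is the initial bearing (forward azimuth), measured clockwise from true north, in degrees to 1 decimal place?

321.1°

With φ₁ = 1.0976, φ₂ = 0.9446, Δλ = -2.0935 rad, the forward-azimuth formula gives
θ = atan2( sin Δλ cos φ₂ , cos φ₁ sin φ₂ − sin φ₁ cos φ₂ cos Δλ ) = atan2(-0.5078, 0.6297) = -38.89°.
Adding 360° brings this into [0°, 360°): 321.1°.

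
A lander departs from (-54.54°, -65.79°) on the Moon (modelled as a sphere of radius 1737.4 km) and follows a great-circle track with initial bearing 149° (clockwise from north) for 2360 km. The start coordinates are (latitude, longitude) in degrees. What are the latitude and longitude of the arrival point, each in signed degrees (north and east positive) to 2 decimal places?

-41.13°, 72.26°

Angular distance δ = d/R = 2360/1737.4 = 1.35835 rad; initial bearing θ = 2.6005 rad.
sin φ₂ = sin φ₁ cos δ + cos φ₁ sin δ cos θ = (-0.8145)(0.2109) + (0.5801)(0.9775)(-0.8572) = -0.6578, so φ₂ = -41.13°.
Δλ = atan2(sin θ sin δ cos φ₁, cos δ − sin φ₁ sin φ₂) = atan2(0.2921, -0.3250) = 138.052°.
λ₂ = -65.790° + 138.052° = 72.26°.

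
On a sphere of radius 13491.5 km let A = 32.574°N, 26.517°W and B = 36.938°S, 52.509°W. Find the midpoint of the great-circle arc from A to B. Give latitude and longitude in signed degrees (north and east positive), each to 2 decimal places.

-2.24°, -39.16°

Central angle δ = 1.2850 rad. Interpolating on the sphere with fraction f = 0.5:
P = [sin((1−f)δ)·A + sin(fδ)·B] / sin δ = 0.6245·A + 0.6245·B in Cartesian coordinates,
giving P = (0.7748, -0.6311, -0.0391), i.e. latitude -2.24°, longitude -39.16°.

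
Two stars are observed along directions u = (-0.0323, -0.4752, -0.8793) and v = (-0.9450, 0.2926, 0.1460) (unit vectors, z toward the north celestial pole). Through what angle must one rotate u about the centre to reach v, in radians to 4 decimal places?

u·v = -0.2369; |u| = 1.0000, |v| = 1.0000.
cos θ = (u·v)/(|u||v|) = -0.2369, so θ = 1.8100 rad.

1.8100 rad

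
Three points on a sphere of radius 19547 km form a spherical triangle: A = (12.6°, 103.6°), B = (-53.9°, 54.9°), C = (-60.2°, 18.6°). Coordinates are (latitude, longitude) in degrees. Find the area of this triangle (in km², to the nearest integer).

20445173 km²

Side lengths (central angles): a = 0.3565, b = 1.7184, c = 1.3661 rad; semiperimeter s = 1.7205.
By l'Huilier's theorem, tan(E/4) = √[tan(s/2) tan((s−a)/2) tan((s−b)/2) tan((s−c)/2)], giving spherical excess E = 0.0535 rad.
Area = E·R² = 0.0535 × (19547)² ≈ 20445173 km².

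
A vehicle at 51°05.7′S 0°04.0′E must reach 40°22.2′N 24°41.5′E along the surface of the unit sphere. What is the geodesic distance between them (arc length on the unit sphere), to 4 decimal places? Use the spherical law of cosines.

1.6399

With latitudes φ₁ = -51.095°, φ₂ = 40.370° and longitude difference Δλ = 24.625°:
cos c = sin φ₁ sin φ₂ + cos φ₁ cos φ₂ cos Δλ = (-0.7782)(0.6477) + (0.6280)(0.7619)(0.9091) = -0.06908,
so c = arccos(-0.06908) = 1.63993 rad.
On the unit sphere the arc length equals the central angle: 1.6399.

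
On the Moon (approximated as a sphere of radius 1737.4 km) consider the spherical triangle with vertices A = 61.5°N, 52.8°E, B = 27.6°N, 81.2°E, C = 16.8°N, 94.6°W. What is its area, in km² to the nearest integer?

Side lengths (central angles): a = 2.3634, b = 1.7020, c = 0.6775 rad; semiperimeter s = 2.3715.
By l'Huilier's theorem, tan(E/4) = √[tan(s/2) tan((s−a)/2) tan((s−b)/2) tan((s−c)/2)], giving spherical excess E = 0.2498 rad.
Area = E·R² = 0.2498 × (1737.4)² ≈ 754134 km².

754134 km²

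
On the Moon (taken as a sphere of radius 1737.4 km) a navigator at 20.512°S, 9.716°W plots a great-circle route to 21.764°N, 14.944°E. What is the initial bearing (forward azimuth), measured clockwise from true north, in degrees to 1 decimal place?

With φ₁ = -0.3580, φ₂ = 0.3799, Δλ = 0.4304 rad, the forward-azimuth formula gives
θ = atan2( sin Δλ cos φ₂ , cos φ₁ sin φ₂ − sin φ₁ cos φ₂ cos Δλ ) = atan2(0.3875, 0.6430) = 31.07°.
So the initial bearing is 31.1°.

31.1°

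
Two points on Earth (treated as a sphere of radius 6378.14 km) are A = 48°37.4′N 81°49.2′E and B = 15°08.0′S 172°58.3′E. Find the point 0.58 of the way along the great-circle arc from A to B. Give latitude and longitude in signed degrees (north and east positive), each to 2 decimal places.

17.02°, 144.24°

The central angle between A and B is δ = 1.7811 rad.
With f = 0.58, the slerp weights are sin((1−f)δ)/sin δ = 0.6955 and sin(fδ)/sin δ = 0.8782.
Weighted sum of the unit vectors: (0.6955)·(0.0941,0.6543,0.7504) + (0.8782)·(-0.9581,0.1181,-0.2611) = (-0.7760, 0.5588, 0.2926).
Converting back: φ = atan2(z, √(x²+y²)) = 17.02°, λ = atan2(y, x) = 144.24°.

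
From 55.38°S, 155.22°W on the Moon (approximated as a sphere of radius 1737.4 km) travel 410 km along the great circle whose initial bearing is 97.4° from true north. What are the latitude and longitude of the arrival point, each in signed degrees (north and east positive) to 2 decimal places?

Angular distance δ = d/R = 410/1737.4 = 0.23598 rad; initial bearing θ = 1.7000 rad.
sin φ₂ = sin φ₁ cos δ + cos φ₁ sin δ cos θ = (-0.8229)(0.9723) + (0.5681)(0.2338)(-0.1288) = -0.8172, so φ₂ = -54.81°.
Δλ = atan2(sin θ sin δ cos φ₁, cos δ − sin φ₁ sin φ₂) = atan2(0.1317, 0.2997) = 23.723°.
λ₂ = -155.220° + 23.723° = -131.50°.

-54.81°, -131.50°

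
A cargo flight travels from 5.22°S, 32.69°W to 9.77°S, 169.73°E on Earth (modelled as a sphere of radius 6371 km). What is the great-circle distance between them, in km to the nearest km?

17024 km

With latitudes φ₁ = -5.220°, φ₂ = -9.770° and longitude difference Δλ = -157.580°:
Haversine: a = sin²(Δφ/2) + cos φ₁ cos φ₂ sin²(Δλ/2) = 0.0016 + (0.9959)(0.9855)(0.9622) = 0.94589.
Central angle c = 2·arcsin(√a) = 2.67208 rad.
Distance = R·c = 6371 × 2.6721 ≈ 17024 km.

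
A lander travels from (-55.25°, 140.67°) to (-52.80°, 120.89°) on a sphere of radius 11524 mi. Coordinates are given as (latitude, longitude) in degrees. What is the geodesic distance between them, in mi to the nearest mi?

2380 mi

Let φ₁ = -0.9643 rad, φ₂ = -0.9215 rad, and Δλ = -0.3452 rad.
Haversine: a = sin²(Δφ/2) + cos φ₁ cos φ₂ sin²(Δλ/2) = 0.0005 + (0.5700)(0.6046)(0.0295) = 0.01062.
Central angle c = 2·arcsin(√a) = 0.20651 rad.
Distance = R·c = 11524 × 0.2065 ≈ 2380 mi.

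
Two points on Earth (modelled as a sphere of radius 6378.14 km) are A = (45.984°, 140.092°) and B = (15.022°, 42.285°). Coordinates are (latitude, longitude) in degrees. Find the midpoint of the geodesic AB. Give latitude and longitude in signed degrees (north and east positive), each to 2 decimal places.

Central angle δ = 1.4754 rad. Interpolating on the sphere with fraction f = 0.5:
P = [sin((1−f)δ)·A + sin(fδ)·B] / sin δ = 0.6757·A + 0.6757·B in Cartesian coordinates,
giving P = (0.1226, 0.7403, 0.6610), i.e. latitude 41.38°, longitude 80.59°.

41.38°, 80.59°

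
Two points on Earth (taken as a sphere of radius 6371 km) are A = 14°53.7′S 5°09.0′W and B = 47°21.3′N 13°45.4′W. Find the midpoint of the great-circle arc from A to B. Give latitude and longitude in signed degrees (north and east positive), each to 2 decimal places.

The central angle between A and B is δ = 1.0948 rad.
With f = 0.5, the slerp weights are sin((1−f)δ)/sin δ = 0.5856 and sin(fδ)/sin δ = 0.5856.
Weighted sum of the unit vectors: (0.5856)·(0.9625,-0.0867,-0.2570) + (0.5856)·(0.6580,-0.1611,0.7356) = (0.9489, -0.1451, 0.2802).
Converting back: φ = atan2(z, √(x²+y²)) = 16.27°, λ = atan2(y, x) = -8.70°.

16.27°, -8.70°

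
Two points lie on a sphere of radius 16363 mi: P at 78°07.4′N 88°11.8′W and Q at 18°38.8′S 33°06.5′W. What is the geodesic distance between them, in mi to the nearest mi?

With latitudes φ₁ = 78.123°, φ₂ = -18.647° and longitude difference Δλ = 55.088°:
cos c = sin φ₁ sin φ₂ + cos φ₁ cos φ₂ cos Δλ = (0.9786)(-0.3197) + (0.2058)(0.9475)(0.5723) = -0.20128,
so c = arccos(-0.20128) = 1.77347 rad.
Distance = R·c = 16363 × 1.7735 ≈ 29019 mi.

29019 mi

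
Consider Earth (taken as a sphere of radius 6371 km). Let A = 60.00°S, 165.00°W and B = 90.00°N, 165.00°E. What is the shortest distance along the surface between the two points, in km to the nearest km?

In radians: φ₁ = -1.0472, φ₂ = 1.5708, Δλ = -30.000° = -0.5236 rad.
Haversine: a = sin²(Δφ/2) + cos φ₁ cos φ₂ sin²(Δλ/2) = 0.9330 + (0.5000)(0.0000)(0.0670) = 0.93301.
Central angle c = 2·arcsin(√a) = 2.61799 rad.
Distance = R·c = 6371 × 2.6180 ≈ 16679 km.

16679 km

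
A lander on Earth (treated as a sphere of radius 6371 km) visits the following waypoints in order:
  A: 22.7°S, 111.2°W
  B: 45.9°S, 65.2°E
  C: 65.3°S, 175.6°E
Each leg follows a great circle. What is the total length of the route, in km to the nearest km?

18668 km

Leg A→B: central angle 1.9429 rad, distance 12378.4 km.
Leg B→C: central angle 0.9872 rad, distance 6289.2 km.
Total: 12378.4 + 6289.2 ≈ 18668 km.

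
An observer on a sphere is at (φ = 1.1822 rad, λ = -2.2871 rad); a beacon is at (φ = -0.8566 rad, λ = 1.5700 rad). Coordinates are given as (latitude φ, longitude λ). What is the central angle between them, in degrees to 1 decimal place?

152.4°

In radians: φ₁ = 1.1822, φ₂ = -0.8566, Δλ = -139.004° = -2.4261 rad.
cos c = sin φ₁ sin φ₂ + cos φ₁ cos φ₂ cos Δλ = (0.9254)(-0.7556) + (0.3789)(0.6550)(-0.7548) = -0.88660,
so c = arccos(-0.88660) = 2.66073 rad.
So the angular separation is 152.4°.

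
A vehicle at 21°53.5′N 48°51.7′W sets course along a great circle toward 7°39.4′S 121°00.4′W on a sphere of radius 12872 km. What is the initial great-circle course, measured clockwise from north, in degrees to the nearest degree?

With φ₁ = 0.3821, φ₂ = -0.1336, Δλ = -1.2592 rad, the forward-azimuth formula gives
θ = atan2( sin Δλ cos φ₂ , cos φ₁ sin φ₂ − sin φ₁ cos φ₂ cos Δλ ) = atan2(-0.9433, -0.2369) = -104.10°.
Adding 360° brings this into [0°, 360°): 256°.

256°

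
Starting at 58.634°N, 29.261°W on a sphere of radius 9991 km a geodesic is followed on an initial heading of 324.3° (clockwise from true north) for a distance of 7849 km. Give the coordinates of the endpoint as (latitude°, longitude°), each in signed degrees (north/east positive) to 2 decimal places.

64.50°, -135.79°

Angular distance δ = d/R = 7849/9991 = 0.78561 rad; initial bearing θ = 5.6601 rad.
sin φ₂ = sin φ₁ cos δ + cos φ₁ sin δ cos θ = (0.8539)(0.7070) + (0.5205)(0.7073)(0.8121) = 0.9026, so φ₂ = 64.50°.
Δλ = atan2(sin θ sin δ cos φ₁, cos δ − sin φ₁ sin φ₂) = atan2(-0.2148, -0.0637) = -106.524°.
λ₂ = -29.261° − 106.524° = -135.79°.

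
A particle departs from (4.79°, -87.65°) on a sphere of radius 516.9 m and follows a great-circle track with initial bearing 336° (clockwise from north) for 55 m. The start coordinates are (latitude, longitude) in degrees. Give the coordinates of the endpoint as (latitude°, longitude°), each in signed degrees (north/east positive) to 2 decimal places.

Angular distance δ = d/R = 55/516.9 = 0.10640 rad; initial bearing θ = 5.8643 rad.
sin φ₂ = sin φ₁ cos δ + cos φ₁ sin δ cos θ = (0.0835)(0.9943) + (0.9965)(0.1062)(0.9135) = 0.1797, so φ₂ = 10.35°.
Δλ = atan2(sin θ sin δ cos φ₁, cos δ − sin φ₁ sin φ₂) = atan2(-0.0430, 0.9793) = -2.517°.
λ₂ = -87.650° − 2.517° = -90.17°.

10.35°, -90.17°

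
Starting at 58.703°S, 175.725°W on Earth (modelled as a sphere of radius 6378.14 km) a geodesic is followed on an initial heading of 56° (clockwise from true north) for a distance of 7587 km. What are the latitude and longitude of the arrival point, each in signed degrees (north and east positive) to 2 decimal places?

-2.77°, -125.33°

Angular distance δ = d/R = 7587/6378.14 = 1.18953 rad; initial bearing θ = 0.9774 rad.
sin φ₂ = sin φ₁ cos δ + cos φ₁ sin δ cos θ = (-0.8545)(0.3721) + (0.5195)(0.9282)(0.5592) = -0.0483, so φ₂ = -2.77°.
Δλ = atan2(sin θ sin δ cos φ₁, cos δ − sin φ₁ sin φ₂) = atan2(0.3997, 0.3308) = 50.391°.
λ₂ = -175.725° + 50.391° = -125.33°.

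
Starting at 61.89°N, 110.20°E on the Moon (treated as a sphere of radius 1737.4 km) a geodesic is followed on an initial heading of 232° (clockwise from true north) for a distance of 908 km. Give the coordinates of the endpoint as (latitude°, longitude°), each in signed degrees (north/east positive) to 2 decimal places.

38.28°, 80.13°

Angular distance δ = d/R = 908/1737.4 = 0.52262 rad; initial bearing θ = 4.0492 rad.
sin φ₂ = sin φ₁ cos δ + cos φ₁ sin δ cos θ = (0.8820)(0.8665) + (0.4712)(0.4992)(-0.6157) = 0.6195, so φ₂ = 38.28°.
Δλ = atan2(sin θ sin δ cos φ₁, cos δ − sin φ₁ sin φ₂) = atan2(-0.1853, 0.3201) = -30.071°.
λ₂ = 110.200° − 30.071° = 80.13°.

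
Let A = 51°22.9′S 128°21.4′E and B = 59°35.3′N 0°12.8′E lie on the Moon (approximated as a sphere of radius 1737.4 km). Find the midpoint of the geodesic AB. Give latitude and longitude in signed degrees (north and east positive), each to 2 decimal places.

Central angle δ = 2.6239 rad. Interpolating on the sphere with fraction f = 0.5:
P = [sin((1−f)δ)·A + sin(fδ)·B] / sin δ = 1.9533·A + 1.9533·B in Cartesian coordinates,
giving P = (0.2322, 0.9597, 0.1584), i.e. latitude 9.11°, longitude 76.40°.

9.11°, 76.40°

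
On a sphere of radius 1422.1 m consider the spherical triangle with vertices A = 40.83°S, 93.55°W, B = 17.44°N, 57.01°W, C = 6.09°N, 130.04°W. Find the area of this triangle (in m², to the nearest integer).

Side lengths (central angles): a = 1.2570, b = 1.0057, c = 1.1766 rad; semiperimeter s = 1.7197.
By l'Huilier's theorem, tan(E/4) = √[tan(s/2) tan((s−a)/2) tan((s−b)/2) tan((s−c)/2)], giving spherical excess E = 0.6678 rad.
Area = E·R² = 0.6678 × (1422.1)² ≈ 1350510 m².

1350510 m²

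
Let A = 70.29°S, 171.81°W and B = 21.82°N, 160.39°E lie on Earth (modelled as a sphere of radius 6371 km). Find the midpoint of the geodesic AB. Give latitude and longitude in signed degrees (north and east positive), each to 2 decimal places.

-24.73°, 167.70°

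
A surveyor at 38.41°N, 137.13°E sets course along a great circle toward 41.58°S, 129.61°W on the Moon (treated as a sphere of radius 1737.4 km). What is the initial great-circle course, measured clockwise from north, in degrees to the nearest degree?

123°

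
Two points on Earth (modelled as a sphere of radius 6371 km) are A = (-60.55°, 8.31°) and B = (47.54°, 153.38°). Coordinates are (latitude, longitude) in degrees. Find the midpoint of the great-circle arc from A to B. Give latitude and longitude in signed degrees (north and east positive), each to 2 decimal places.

-18.77°, 107.39°

The central angle between A and B is δ = 2.7252 rad.
With f = 0.5, the slerp weights are sin((1−f)δ)/sin δ = 2.4188 and sin(fδ)/sin δ = 2.4188.
Weighted sum of the unit vectors: (2.4188)·(0.4865,0.0711,-0.8708) + (2.4188)·(-0.6035,0.3025,0.7377) = (-0.2830, 0.9035, -0.3218).
Converting back: φ = atan2(z, √(x²+y²)) = -18.77°, λ = atan2(y, x) = 107.39°.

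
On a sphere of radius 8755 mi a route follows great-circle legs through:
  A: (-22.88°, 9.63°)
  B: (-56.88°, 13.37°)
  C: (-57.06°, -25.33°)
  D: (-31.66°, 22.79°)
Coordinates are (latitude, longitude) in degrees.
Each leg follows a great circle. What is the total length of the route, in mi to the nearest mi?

14727 mi

Leg A→B: central angle 0.5953 rad, distance 5212.1 mi.
Leg B→C: central angle 0.3632 rad, distance 3180.0 mi.
Leg C→D: central angle 0.7235 rad, distance 6334.5 mi.
Total: 5212.1 + 3180.0 + 6334.5 ≈ 14727 mi.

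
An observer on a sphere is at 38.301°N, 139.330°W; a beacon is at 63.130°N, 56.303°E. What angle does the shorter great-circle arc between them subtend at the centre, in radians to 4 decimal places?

With latitudes φ₁ = 38.301°, φ₂ = 63.130° and longitude difference Δλ = -164.367°:
cos c = sin φ₁ sin φ₂ + cos φ₁ cos φ₂ cos Δλ = (0.6198)(0.8920) + (0.7848)(0.4520)(-0.9630) = 0.21131,
so c = arccos(0.21131) = 1.35788 rad.
So the angular separation is 1.3579 rad.

1.3579 rad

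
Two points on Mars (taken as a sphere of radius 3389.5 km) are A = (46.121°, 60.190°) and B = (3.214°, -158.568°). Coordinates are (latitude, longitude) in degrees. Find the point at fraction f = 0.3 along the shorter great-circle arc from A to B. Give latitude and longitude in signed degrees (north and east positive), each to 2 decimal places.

The central angle between A and B is δ = 2.0935 rad.
With f = 0.3, the slerp weights are sin((1−f)δ)/sin δ = 1.1477 and sin(fδ)/sin δ = 0.6781.
Weighted sum of the unit vectors: (1.1477)·(0.3446,0.6014,0.7208) + (0.6781)·(-0.9294,-0.3648,0.0561) = (-0.2348, 0.4429, 0.8653).
Converting back: φ = atan2(z, √(x²+y²)) = 59.92°, λ = atan2(y, x) = 117.93°.

59.92°, 117.93°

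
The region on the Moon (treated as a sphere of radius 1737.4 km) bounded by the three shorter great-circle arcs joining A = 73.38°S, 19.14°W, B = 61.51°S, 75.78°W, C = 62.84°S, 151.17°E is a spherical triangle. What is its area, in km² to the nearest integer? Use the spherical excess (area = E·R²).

Side lengths (central angles): a = 0.8849, b = 0.7614, c = 0.4098 rad; semiperimeter s = 1.0281.
By l'Huilier's theorem, tan(E/4) = √[tan(s/2) tan((s−a)/2) tan((s−b)/2) tan((s−c)/2)], giving spherical excess E = 0.1665 rad.
Area = E·R² = 0.1665 × (1737.4)² ≈ 502491 km².

502491 km²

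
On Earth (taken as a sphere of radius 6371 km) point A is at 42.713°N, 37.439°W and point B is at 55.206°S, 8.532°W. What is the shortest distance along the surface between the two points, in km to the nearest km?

11226 km

With latitudes φ₁ = 42.713°, φ₂ = -55.206° and longitude difference Δλ = 28.907°:
cos c = sin φ₁ sin φ₂ + cos φ₁ cos φ₂ cos Δλ = (0.6783)(-0.8212) + (0.7348)(0.5706)(0.8754) = -0.19001,
so c = arccos(-0.19001) = 1.76197 rad.
Distance = R·c = 6371 × 1.7620 ≈ 11226 km.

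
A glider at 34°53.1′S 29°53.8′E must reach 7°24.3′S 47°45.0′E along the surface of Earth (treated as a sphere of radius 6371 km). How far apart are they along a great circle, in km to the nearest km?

3559 km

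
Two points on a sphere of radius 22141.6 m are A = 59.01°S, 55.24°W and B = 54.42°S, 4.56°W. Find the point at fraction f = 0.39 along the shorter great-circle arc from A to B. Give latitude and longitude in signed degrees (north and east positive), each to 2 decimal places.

The central angle between A and B is δ = 0.4799 rad.
With f = 0.39, the slerp weights are sin((1−f)δ)/sin δ = 0.6250 and sin(fδ)/sin δ = 0.4030.
Weighted sum of the unit vectors: (0.6250)·(0.2936,-0.4230,-0.8573) + (0.4030)·(0.5800,-0.0463,-0.8133) = (0.4172, -0.2830, -0.8636).
Converting back: φ = atan2(z, √(x²+y²)) = -59.72°, λ = atan2(y, x) = -34.15°.

-59.72°, -34.15°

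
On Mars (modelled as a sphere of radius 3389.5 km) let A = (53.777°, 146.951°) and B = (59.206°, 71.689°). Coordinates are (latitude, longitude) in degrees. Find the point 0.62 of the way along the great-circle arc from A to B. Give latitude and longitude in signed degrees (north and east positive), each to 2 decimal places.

62.71°, 102.20°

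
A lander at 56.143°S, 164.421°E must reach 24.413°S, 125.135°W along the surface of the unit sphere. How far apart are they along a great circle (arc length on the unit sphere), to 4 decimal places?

1.0321

Let φ₁ = -0.9799 rad, φ₂ = -0.4261 rad, and Δλ = 1.2295 rad.
cos c = sin φ₁ sin φ₂ + cos φ₁ cos φ₂ cos Δλ = (-0.8304)(-0.4133) + (0.5571)(0.9106)(0.3347) = 0.51304,
so c = arccos(0.51304) = 1.03208 rad.
On the unit sphere the arc length equals the central angle: 1.0321.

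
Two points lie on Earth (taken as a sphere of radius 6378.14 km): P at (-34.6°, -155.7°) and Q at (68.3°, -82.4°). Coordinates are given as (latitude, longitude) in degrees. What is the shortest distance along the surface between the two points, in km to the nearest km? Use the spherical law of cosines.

In radians: φ₁ = -0.6039, φ₂ = 1.1921, Δλ = 73.300° = 1.2793 rad.
cos c = sin φ₁ sin φ₂ + cos φ₁ cos φ₂ cos Δλ = (-0.5678)(0.9291) + (0.8231)(0.3697)(0.2874) = -0.44014,
so c = arccos(-0.44014) = 2.02655 rad.
Distance = R·c = 6378.14 × 2.0266 ≈ 12926 km.

12926 km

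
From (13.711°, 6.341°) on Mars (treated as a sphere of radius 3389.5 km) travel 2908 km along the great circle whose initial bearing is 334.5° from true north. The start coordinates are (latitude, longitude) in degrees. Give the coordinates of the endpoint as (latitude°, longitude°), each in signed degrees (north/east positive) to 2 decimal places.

54.92°, -28.18°

Angular distance δ = d/R = 2908/3389.5 = 0.85794 rad; initial bearing θ = 5.8381 rad.
sin φ₂ = sin φ₁ cos δ + cos φ₁ sin δ cos θ = (0.2370)(0.6540) + (0.9715)(0.7565)(0.9026) = 0.8184, so φ₂ = 54.92°.
Δλ = atan2(sin θ sin δ cos φ₁, cos δ − sin φ₁ sin φ₂) = atan2(-0.3164, 0.4600) = -34.520°.
λ₂ = 6.341° − 34.520° = -28.18°.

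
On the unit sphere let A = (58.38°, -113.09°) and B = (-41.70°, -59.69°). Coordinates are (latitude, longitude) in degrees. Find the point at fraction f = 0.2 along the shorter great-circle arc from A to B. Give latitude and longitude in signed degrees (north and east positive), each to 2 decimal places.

39.74°, -95.14°

The central angle between A and B is δ = 1.9104 rad.
With f = 0.2, the slerp weights are sin((1−f)δ)/sin δ = 1.0596 and sin(fδ)/sin δ = 0.3954.
Weighted sum of the unit vectors: (1.0596)·(-0.2056,-0.4823,0.8515) + (0.3954)·(0.3768,-0.6446,-0.6652) = (-0.0689, -0.7659, 0.6392).
Converting back: φ = atan2(z, √(x²+y²)) = 39.74°, λ = atan2(y, x) = -95.14°.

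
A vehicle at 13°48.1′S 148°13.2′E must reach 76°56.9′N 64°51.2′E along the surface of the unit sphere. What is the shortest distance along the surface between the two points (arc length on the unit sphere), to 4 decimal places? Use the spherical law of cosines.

In radians: φ₁ = -0.2409, φ₂ = 1.3430, Δλ = -83.367° = -1.4550 rad.
cos c = sin φ₁ sin φ₂ + cos φ₁ cos φ₂ cos Δλ = (-0.2386)(0.9742) + (0.9711)(0.2258)(0.1155) = -0.20707,
so c = arccos(-0.20707) = 1.77937 rad.
On the unit sphere the arc length equals the central angle: 1.7794.

1.7794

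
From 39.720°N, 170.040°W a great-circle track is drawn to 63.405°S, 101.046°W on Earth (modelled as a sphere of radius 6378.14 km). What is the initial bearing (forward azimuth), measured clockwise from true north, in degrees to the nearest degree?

152°

Δλ = 68.994° = 1.2042 rad.
y = sin Δλ · cos φ₂ = (0.9335)(0.4477) = 0.4179
x = cos φ₁ sin φ₂ − sin φ₁ cos φ₂ cos Δλ = (0.7692)(-0.8942) − (0.6390)(0.4477)(0.3585) = -0.7903
θ = atan2(y, x) = 152.13°, so the bearing is 152°.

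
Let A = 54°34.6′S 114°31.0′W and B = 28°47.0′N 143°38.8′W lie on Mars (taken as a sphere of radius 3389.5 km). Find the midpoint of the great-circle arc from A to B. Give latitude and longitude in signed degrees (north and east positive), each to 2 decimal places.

-13.29°, -132.11°

Central angle δ = 1.5194 rad. Interpolating on the sphere with fraction f = 0.5:
P = [sin((1−f)δ)·A + sin(fδ)·B] / sin δ = 0.6896·A + 0.6896·B in Cartesian coordinates,
giving P = (-0.6526, -0.7219, -0.2299), i.e. latitude -13.29°, longitude -132.11°.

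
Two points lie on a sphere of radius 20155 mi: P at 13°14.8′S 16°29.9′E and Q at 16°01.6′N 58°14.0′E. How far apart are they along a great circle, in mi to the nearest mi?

17796 mi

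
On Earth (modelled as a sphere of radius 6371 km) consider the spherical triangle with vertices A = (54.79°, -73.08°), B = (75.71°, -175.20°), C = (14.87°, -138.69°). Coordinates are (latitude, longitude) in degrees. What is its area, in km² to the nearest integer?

17310320 km²

Side lengths (central angles): a = 1.1147, b = 1.1154, c = 0.7046 rad; semiperimeter s = 1.4674.
By l'Huilier's theorem, tan(E/4) = √[tan(s/2) tan((s−a)/2) tan((s−b)/2) tan((s−c)/2)], giving spherical excess E = 0.4265 rad.
Area = E·R² = 0.4265 × (6371)² ≈ 17310320 km².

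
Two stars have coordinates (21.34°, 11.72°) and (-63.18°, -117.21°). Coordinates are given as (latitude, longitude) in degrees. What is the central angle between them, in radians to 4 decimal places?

2.2004 rad

With latitudes φ₁ = 21.340°, φ₂ = -63.180° and longitude difference Δλ = -128.930°:
Haversine: a = sin²(Δφ/2) + cos φ₁ cos φ₂ sin²(Δλ/2) = 0.4523 + (0.9314)(0.4512)(0.8142) = 0.79442.
Central angle c = 2·arcsin(√a) = 2.20041 rad.
So the angular separation is 2.2004 rad.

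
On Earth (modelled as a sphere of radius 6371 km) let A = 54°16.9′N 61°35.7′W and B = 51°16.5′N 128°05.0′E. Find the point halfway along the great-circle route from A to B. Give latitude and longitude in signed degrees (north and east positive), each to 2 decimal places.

Central angle δ = 1.2939 rad. Interpolating on the sphere with fraction f = 0.5:
P = [sin((1−f)δ)·A + sin(fδ)·B] / sin δ = 0.6266·A + 0.6266·B in Cartesian coordinates,
giving P = (-0.0678, -0.0132, 0.9976), i.e. latitude 86.04°, longitude -168.96°.

86.04°, -168.96°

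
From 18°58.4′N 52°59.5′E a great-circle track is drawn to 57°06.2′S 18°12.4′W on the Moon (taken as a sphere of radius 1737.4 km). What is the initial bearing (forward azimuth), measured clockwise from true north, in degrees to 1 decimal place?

211.1°

With φ₁ = 0.3311, φ₂ = -0.9966, Δλ = -1.2426 rad, the forward-azimuth formula gives
θ = atan2( sin Δλ cos φ₂ , cos φ₁ sin φ₂ − sin φ₁ cos φ₂ cos Δλ ) = atan2(-0.5141, -0.8509) = -148.86°.
Adding 360° brings this into [0°, 360°): 211.1°.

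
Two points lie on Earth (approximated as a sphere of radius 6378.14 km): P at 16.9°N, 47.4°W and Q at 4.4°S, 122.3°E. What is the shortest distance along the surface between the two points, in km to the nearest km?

18249 km

In radians: φ₁ = 0.2950, φ₂ = -0.0768, Δλ = 169.700° = 2.9618 rad.
cos c = sin φ₁ sin φ₂ + cos φ₁ cos φ₂ cos Δλ = (0.2907)(-0.0767) + (0.9568)(0.9971)(-0.9839) = -0.96092,
so c = arccos(-0.96092) = 2.86111 rad.
Distance = R·c = 6378.14 × 2.8611 ≈ 18249 km.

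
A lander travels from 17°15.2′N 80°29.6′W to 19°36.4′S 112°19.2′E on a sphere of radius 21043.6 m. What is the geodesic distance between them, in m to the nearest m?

Let φ₁ = 0.3011 rad, φ₂ = -0.3422 rad, and Δλ = -2.9180 rad.
cos c = sin φ₁ sin φ₂ + cos φ₁ cos φ₂ cos Δλ = (0.2966)(-0.3356) + (0.9550)(0.9420)(-0.9751) = -0.97675,
so c = arccos(-0.97675) = 2.92555 rad.
Distance = R·c = 21043.6 × 2.9256 ≈ 61564 m.

61564 m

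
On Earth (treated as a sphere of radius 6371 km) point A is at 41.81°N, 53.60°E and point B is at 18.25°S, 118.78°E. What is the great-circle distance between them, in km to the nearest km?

In radians: φ₁ = 0.7297, φ₂ = -0.3185, Δλ = 65.180° = 1.1376 rad.
cos c = sin φ₁ sin φ₂ + cos φ₁ cos φ₂ cos Δλ = (0.6667)(-0.3132) + (0.7454)(0.9497)(0.4198) = 0.08837,
so c = arccos(0.08837) = 1.48231 rad.
Distance = R·c = 6371 × 1.4823 ≈ 9444 km.

9444 km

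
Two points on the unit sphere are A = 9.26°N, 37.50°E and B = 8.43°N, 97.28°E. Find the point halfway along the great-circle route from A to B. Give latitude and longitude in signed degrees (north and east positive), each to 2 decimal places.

The central angle between A and B is δ = 1.0298 rad.
With f = 0.5, the slerp weights are sin((1−f)δ)/sin δ = 0.5745 and sin(fδ)/sin δ = 0.5745.
Weighted sum of the unit vectors: (0.5745)·(0.7830,0.6008,0.1609) + (0.5745)·(-0.1253,0.9812,0.1466) = (0.3778, 0.9089, 0.1767).
Converting back: φ = atan2(z, √(x²+y²)) = 10.18°, λ = atan2(y, x) = 67.43°.

10.18°, 67.43°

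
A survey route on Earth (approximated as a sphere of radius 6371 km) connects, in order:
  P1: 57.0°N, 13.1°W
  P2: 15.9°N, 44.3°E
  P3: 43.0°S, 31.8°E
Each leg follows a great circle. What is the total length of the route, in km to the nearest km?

13256 km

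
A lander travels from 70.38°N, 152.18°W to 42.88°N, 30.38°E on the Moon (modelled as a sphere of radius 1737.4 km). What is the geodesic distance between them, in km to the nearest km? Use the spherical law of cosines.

2023 km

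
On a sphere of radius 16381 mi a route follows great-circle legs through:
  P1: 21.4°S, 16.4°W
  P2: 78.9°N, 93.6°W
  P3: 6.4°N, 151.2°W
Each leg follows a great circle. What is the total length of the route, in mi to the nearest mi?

53272 mi

Leg P1→P2: central angle 1.8948 rad, distance 31038.3 mi.
Leg P2→P3: central angle 1.3573 rad, distance 22233.6 mi.
Total: 31038.3 + 22233.6 ≈ 53272 mi.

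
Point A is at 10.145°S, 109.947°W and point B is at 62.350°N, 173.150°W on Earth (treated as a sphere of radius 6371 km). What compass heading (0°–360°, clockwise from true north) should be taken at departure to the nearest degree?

335°

With φ₁ = -0.1771, φ₂ = 1.0882, Δλ = -1.1031 rad, the forward-azimuth formula gives
θ = atan2( sin Δλ cos φ₂ , cos φ₁ sin φ₂ − sin φ₁ cos φ₂ cos Δλ ) = atan2(-0.4142, 0.9088) = -24.50°.
Adding 360° brings this into [0°, 360°): 335°.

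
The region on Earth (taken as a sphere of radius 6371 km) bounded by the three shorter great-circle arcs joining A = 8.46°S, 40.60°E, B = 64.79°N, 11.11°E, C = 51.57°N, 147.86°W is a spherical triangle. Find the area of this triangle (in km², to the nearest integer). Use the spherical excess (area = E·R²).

Side lengths (central angles): a = 1.0909, b = 2.3794, c = 1.3350 rad; semiperimeter s = 2.4027.
By l'Huilier's theorem, tan(E/4) = √[tan(s/2) tan((s−a)/2) tan((s−b)/2) tan((s−c)/2)], giving spherical excess E = 0.4654 rad.
Area = E·R² = 0.4654 × (6371)² ≈ 18889493 km².

18889493 km²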